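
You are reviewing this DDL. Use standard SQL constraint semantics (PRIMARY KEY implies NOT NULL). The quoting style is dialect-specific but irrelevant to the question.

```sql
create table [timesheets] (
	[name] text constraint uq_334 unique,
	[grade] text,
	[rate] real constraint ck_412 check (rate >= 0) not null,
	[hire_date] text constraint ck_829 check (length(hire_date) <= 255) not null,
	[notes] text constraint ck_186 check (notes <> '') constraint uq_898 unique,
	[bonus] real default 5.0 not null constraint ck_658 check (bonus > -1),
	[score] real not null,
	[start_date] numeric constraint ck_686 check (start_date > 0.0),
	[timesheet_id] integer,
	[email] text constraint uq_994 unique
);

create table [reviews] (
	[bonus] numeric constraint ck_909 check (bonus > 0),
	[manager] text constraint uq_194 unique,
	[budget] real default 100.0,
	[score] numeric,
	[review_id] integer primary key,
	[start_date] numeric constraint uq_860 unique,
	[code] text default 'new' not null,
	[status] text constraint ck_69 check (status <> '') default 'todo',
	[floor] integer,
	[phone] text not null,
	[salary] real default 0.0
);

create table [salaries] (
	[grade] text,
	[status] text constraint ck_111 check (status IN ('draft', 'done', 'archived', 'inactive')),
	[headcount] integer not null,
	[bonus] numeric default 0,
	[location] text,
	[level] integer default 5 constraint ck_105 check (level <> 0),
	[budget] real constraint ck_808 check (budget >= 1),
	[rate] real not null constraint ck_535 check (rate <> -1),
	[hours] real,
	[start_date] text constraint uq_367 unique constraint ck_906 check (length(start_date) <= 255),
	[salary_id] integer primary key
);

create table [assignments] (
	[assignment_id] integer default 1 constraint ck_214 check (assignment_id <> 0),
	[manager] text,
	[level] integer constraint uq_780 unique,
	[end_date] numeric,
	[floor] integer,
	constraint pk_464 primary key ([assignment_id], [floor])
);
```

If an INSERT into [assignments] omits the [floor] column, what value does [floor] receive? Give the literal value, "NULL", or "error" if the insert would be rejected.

floor has no DEFAULT clause.
Omitting it would insert NULL, but it is part of the PRIMARY KEY, so the INSERT fails.

error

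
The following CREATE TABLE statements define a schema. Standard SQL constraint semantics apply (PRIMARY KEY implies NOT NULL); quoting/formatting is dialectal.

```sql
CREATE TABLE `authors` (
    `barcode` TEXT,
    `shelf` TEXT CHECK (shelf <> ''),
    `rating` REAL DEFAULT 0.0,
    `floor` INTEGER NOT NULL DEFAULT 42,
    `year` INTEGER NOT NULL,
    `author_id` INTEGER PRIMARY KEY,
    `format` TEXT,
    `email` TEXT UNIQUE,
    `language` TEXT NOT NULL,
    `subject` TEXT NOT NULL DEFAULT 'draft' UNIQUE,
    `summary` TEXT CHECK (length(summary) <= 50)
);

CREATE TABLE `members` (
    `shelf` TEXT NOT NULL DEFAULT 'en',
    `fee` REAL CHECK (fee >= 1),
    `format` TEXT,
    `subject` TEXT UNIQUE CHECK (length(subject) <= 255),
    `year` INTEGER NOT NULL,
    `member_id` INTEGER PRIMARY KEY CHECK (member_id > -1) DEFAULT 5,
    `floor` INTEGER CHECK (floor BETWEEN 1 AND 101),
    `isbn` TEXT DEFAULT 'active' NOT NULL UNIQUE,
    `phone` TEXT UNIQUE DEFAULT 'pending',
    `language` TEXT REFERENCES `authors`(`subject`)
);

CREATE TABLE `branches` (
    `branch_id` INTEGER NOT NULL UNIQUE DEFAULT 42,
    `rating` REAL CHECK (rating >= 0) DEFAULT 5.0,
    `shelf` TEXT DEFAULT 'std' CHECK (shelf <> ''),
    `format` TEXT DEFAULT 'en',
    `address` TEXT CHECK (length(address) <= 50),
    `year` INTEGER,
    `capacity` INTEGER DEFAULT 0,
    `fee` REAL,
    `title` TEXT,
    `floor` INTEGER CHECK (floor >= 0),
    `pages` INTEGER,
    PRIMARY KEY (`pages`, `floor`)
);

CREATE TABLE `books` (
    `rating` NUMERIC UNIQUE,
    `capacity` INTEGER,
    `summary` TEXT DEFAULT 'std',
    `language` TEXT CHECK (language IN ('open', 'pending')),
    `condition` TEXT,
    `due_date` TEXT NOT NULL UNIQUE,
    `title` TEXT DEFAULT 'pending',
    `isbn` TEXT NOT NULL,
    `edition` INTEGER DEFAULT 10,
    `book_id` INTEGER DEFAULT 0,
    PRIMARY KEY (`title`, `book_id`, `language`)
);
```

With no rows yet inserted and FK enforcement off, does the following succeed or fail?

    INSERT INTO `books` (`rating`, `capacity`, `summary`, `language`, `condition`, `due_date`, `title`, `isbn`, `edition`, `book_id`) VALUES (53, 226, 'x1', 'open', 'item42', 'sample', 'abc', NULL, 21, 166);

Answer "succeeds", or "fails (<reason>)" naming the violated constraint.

isbn is explicitly set to NULL, but isbn is declared NOT NULL.

fails (NOT NULL on isbn)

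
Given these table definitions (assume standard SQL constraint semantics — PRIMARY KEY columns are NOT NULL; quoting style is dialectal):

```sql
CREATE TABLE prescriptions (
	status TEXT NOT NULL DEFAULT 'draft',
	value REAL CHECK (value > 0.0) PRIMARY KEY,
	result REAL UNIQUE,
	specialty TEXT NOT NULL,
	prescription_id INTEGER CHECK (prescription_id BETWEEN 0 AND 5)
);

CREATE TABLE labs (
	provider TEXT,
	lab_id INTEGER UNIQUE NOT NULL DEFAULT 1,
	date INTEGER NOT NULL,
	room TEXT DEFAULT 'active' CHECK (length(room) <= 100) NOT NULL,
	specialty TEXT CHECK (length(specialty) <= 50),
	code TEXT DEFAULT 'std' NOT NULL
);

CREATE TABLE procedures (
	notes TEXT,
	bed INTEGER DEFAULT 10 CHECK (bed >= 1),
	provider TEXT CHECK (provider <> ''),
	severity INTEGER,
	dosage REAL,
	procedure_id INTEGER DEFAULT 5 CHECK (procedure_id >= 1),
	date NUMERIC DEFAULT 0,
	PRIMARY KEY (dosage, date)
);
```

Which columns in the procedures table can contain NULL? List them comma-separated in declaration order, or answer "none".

- notes: no NOT NULL constraint applies → nullable.
- bed: CHECK does not forbid NULL (a CHECK constraint passes when its expression is NULL) → nullable.
- provider: CHECK does not forbid NULL (a CHECK constraint passes when its expression is NULL) → nullable.
- severity: no NOT NULL constraint applies → nullable.
- dosage: part of the PRIMARY KEY, which implies NOT NULL → not nullable.
- procedure_id: CHECK does not forbid NULL (a CHECK constraint passes when its expression is NULL) → nullable.
- date: part of the PRIMARY KEY, which implies NOT NULL → not nullable.

notes, bed, provider, severity, procedure_id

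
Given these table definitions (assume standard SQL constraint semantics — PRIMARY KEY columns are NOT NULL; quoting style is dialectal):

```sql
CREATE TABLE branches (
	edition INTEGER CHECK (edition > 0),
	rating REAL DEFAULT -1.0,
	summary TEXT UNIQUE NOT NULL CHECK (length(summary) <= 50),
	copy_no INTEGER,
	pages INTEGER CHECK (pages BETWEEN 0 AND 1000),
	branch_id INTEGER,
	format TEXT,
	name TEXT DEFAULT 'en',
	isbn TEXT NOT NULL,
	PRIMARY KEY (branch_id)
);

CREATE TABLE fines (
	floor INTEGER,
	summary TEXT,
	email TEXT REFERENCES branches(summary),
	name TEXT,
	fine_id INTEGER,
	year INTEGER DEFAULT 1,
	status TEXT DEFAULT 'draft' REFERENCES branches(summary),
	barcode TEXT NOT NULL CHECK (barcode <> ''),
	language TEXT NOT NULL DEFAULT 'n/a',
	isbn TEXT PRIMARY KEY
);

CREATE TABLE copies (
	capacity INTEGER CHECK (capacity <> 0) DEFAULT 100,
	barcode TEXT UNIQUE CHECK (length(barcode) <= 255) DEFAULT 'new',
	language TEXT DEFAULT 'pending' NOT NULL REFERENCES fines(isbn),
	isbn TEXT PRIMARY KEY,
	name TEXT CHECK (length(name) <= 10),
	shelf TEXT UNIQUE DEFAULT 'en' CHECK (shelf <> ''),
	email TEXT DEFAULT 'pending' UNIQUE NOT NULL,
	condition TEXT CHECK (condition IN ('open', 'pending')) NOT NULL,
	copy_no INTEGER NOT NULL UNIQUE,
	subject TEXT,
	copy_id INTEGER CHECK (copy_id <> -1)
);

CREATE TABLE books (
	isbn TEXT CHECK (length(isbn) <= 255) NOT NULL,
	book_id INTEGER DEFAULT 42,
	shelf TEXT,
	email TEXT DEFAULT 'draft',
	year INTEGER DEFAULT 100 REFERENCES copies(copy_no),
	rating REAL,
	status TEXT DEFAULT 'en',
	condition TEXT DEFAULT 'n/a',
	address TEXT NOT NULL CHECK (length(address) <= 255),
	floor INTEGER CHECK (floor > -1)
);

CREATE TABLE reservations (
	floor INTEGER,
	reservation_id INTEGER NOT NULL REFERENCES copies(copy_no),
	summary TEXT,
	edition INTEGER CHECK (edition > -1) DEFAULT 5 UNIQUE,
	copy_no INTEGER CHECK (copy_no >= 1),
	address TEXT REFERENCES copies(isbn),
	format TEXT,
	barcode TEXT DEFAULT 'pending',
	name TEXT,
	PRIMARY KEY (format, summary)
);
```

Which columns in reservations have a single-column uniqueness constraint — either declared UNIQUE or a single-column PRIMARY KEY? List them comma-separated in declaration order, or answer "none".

edition

- floor: no UNIQUE or single-column PK constraint.
- reservation_id: no UNIQUE or single-column PK constraint.
- summary: part of a composite PRIMARY KEY — only the tuple is unique, not this column on its own.
- edition: declared UNIQUE → unique.
- copy_no: no UNIQUE or single-column PK constraint.
- address: no UNIQUE or single-column PK constraint.
- format: part of a composite PRIMARY KEY — only the tuple is unique, not this column on its own.
- barcode: no UNIQUE or single-column PK constraint.
- name: no UNIQUE or single-column PK constraint.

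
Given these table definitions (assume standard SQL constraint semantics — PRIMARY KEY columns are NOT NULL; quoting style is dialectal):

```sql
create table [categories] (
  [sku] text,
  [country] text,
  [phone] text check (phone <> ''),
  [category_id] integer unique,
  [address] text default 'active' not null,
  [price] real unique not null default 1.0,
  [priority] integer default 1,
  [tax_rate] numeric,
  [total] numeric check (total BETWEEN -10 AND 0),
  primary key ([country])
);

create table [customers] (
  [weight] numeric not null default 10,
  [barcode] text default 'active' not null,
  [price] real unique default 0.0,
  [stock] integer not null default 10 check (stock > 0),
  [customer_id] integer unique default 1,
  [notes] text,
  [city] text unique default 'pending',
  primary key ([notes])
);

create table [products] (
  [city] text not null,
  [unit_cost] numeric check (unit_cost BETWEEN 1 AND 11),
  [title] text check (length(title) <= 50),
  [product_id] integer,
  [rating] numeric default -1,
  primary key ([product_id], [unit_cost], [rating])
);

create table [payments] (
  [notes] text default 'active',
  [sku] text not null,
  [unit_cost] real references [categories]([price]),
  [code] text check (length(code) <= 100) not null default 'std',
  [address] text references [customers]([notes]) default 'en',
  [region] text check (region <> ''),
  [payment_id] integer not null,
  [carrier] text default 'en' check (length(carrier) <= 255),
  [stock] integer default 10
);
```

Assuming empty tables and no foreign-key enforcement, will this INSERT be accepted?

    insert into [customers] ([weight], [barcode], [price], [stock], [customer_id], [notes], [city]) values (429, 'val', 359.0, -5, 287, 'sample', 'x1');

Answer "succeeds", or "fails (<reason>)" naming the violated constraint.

The value -5 for stock violates CHECK (stock > 0).

fails (CHECK on stock)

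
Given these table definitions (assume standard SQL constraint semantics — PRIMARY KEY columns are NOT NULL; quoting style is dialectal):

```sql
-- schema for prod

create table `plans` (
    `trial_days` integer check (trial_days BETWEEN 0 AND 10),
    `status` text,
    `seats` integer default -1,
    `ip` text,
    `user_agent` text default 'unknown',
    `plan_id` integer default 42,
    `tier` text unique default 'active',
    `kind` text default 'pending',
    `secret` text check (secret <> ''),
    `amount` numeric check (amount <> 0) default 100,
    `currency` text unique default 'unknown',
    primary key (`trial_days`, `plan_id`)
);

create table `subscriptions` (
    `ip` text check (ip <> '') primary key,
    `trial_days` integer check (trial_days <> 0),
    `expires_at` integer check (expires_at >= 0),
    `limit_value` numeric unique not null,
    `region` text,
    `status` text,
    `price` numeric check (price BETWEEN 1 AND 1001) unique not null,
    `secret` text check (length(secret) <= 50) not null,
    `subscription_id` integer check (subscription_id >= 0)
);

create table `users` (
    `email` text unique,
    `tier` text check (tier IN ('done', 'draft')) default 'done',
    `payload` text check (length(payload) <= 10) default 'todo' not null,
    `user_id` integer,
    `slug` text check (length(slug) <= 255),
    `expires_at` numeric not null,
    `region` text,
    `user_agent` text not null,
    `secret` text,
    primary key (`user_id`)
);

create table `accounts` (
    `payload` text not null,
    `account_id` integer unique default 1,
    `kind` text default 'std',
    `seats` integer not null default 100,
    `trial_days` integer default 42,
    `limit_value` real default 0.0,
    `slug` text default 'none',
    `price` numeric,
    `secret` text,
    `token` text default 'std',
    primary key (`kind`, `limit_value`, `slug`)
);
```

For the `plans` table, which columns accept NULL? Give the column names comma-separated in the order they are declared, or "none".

- trial_days: part of the PRIMARY KEY, which implies NOT NULL → not nullable.
- status: no NOT NULL constraint applies → nullable.
- seats: DEFAULT only fills an omitted column; an explicit NULL is still allowed → nullable.
- ip: no NOT NULL constraint applies → nullable.
- user_agent: DEFAULT only fills an omitted column; an explicit NULL is still allowed → nullable.
- plan_id: part of the PRIMARY KEY, which implies NOT NULL → not nullable.
- tier: UNIQUE does not imply NOT NULL → nullable.
- kind: DEFAULT only fills an omitted column; an explicit NULL is still allowed → nullable.
- secret: CHECK does not forbid NULL (a CHECK constraint passes when its expression is NULL) → nullable.
- amount: CHECK does not forbid NULL (a CHECK constraint passes when its expression is NULL) → nullable.
- currency: UNIQUE does not imply NOT NULL → nullable.

status, seats, ip, user_agent, tier, kind, secret, amount, currency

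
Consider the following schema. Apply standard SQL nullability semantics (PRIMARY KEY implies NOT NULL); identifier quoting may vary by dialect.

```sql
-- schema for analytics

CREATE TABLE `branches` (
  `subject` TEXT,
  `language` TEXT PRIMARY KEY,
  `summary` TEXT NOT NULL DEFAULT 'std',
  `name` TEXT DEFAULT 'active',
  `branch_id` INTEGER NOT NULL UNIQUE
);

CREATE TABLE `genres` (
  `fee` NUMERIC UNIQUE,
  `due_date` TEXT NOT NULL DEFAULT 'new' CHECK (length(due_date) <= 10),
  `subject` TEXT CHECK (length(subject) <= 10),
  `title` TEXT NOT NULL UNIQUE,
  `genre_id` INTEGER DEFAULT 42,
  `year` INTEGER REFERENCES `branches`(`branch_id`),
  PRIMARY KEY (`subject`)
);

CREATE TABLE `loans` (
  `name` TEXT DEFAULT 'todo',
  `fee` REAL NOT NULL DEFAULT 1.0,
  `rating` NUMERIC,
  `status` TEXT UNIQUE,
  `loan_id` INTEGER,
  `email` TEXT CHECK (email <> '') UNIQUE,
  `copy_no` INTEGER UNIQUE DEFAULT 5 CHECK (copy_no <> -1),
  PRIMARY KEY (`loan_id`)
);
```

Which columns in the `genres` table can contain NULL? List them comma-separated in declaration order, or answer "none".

fee, genre_id, year

- fee: UNIQUE does not imply NOT NULL → nullable.
- due_date: declared NOT NULL → not nullable.
- subject: part of the PRIMARY KEY, which implies NOT NULL → not nullable.
- title: declared NOT NULL → not nullable.
- genre_id: DEFAULT only fills an omitted column; an explicit NULL is still allowed → nullable.
- year: a foreign key column may be NULL unless separately constrained → nullable.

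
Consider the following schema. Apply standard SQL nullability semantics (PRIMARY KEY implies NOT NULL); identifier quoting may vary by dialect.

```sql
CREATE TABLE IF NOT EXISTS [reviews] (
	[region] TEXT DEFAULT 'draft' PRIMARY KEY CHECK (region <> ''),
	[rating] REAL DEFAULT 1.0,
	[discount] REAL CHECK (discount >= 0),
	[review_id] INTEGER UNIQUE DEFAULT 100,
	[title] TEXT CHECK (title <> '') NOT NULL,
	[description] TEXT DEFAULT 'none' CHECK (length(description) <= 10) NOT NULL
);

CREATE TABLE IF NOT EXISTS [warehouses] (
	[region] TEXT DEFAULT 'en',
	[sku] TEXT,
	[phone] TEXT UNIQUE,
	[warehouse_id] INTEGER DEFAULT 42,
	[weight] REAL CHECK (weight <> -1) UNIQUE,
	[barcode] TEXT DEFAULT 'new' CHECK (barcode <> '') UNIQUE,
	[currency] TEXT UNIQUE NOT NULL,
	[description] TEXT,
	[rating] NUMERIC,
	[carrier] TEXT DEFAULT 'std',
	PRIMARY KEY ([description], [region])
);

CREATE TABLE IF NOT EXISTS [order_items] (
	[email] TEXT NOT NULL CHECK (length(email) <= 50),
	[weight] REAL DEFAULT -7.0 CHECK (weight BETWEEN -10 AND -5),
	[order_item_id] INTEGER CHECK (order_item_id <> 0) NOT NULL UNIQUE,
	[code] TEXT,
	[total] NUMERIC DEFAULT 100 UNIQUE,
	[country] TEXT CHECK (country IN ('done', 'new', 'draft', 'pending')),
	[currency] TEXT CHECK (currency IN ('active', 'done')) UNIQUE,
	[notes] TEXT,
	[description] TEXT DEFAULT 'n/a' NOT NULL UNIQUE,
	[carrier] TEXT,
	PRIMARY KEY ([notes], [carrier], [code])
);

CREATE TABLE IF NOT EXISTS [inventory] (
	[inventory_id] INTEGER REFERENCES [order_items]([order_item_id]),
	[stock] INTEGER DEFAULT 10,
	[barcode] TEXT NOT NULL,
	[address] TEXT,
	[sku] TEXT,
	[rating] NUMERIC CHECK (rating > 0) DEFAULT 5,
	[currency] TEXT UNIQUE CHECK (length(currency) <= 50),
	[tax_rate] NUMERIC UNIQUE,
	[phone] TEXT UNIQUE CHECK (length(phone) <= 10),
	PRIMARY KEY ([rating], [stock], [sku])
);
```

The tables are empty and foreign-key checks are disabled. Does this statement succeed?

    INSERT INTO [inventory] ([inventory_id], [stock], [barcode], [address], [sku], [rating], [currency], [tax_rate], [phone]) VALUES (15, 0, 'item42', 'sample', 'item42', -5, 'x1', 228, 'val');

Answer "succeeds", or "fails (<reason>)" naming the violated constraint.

The value -5 for rating violates CHECK (rating > 0).

fails (CHECK on rating)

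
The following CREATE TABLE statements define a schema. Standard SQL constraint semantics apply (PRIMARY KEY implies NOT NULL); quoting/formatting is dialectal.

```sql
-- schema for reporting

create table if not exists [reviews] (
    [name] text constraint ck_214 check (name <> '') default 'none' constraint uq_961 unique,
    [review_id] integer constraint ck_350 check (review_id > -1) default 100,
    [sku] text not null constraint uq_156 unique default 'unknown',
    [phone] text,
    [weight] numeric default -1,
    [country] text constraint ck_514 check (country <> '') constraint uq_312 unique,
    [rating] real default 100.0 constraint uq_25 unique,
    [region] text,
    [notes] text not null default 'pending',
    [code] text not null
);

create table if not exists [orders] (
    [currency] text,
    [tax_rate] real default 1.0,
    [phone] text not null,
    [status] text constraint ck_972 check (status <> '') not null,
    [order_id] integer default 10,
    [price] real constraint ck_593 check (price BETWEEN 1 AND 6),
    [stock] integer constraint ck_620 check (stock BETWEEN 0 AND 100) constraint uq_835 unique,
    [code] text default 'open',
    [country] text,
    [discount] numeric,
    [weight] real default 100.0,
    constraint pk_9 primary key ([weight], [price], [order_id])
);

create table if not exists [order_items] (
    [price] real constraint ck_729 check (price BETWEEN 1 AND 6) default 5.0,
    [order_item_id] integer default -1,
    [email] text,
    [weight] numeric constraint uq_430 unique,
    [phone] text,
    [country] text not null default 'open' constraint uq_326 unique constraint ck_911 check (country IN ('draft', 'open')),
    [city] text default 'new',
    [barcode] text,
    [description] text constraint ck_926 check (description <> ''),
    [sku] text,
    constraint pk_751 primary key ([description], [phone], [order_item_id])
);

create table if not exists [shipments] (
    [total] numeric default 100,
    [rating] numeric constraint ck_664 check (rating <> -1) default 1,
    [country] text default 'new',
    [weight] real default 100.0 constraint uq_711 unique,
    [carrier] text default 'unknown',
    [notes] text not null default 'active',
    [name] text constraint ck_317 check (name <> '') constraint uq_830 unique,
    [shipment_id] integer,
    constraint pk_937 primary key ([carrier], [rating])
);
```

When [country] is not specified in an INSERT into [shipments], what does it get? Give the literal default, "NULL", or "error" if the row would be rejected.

country has an explicit DEFAULT 'new'.
When the column is omitted from an INSERT, that default is used.

'new'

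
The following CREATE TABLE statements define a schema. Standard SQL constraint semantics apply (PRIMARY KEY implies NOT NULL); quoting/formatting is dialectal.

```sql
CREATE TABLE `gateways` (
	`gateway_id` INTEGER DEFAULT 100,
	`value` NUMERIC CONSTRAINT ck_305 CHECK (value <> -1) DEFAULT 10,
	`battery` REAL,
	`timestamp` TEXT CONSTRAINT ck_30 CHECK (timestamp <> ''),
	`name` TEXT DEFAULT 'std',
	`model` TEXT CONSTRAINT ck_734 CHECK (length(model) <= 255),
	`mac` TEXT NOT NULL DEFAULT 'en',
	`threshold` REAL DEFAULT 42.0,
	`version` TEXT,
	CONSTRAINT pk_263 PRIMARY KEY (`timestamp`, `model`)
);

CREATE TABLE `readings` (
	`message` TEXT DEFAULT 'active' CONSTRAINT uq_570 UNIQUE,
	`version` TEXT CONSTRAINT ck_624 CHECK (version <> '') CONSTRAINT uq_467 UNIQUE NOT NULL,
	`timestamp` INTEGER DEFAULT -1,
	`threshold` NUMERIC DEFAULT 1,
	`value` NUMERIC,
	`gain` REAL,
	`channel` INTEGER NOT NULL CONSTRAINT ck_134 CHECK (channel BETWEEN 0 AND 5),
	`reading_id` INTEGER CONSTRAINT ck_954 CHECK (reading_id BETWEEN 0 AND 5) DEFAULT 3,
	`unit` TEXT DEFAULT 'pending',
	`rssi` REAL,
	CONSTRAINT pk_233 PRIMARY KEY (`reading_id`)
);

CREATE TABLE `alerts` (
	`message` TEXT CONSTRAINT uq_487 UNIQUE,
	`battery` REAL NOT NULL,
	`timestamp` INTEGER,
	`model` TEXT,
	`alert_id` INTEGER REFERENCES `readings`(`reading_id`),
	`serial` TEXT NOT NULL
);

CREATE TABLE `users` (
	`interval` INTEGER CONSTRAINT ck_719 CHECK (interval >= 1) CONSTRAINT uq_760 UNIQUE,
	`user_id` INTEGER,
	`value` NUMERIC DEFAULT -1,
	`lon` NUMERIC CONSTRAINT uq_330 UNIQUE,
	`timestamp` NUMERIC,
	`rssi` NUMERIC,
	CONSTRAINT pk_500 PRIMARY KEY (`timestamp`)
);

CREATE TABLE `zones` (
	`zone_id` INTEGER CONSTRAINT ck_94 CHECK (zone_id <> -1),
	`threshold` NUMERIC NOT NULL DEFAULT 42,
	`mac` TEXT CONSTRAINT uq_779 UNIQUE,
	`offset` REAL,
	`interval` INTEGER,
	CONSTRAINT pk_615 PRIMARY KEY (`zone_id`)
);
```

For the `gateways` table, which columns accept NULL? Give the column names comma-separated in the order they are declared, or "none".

- gateway_id: DEFAULT only fills an omitted column; an explicit NULL is still allowed → nullable.
- value: CHECK does not forbid NULL (a CHECK constraint passes when its expression is NULL) → nullable.
- battery: no NOT NULL constraint applies → nullable.
- timestamp: part of the PRIMARY KEY, which implies NOT NULL → not nullable.
- name: DEFAULT only fills an omitted column; an explicit NULL is still allowed → nullable.
- model: part of the PRIMARY KEY, which implies NOT NULL → not nullable.
- mac: declared NOT NULL → not nullable.
- threshold: DEFAULT only fills an omitted column; an explicit NULL is still allowed → nullable.
- version: no NOT NULL constraint applies → nullable.

gateway_id, value, battery, name, threshold, version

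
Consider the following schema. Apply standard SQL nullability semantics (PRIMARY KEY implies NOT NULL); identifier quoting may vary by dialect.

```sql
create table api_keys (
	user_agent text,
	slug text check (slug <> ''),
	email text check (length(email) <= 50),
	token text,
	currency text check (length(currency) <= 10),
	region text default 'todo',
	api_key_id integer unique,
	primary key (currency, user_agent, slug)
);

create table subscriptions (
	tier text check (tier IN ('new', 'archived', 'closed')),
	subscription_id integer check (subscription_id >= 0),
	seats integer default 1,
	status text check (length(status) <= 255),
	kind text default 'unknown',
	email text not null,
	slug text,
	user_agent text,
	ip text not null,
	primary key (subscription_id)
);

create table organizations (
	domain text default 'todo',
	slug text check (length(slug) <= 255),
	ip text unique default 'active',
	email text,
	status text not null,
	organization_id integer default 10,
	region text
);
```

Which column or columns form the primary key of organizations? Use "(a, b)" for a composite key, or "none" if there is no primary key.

No column is declared PRIMARY KEY inline, and there is no table-level PRIMARY KEY clause in organizations.

none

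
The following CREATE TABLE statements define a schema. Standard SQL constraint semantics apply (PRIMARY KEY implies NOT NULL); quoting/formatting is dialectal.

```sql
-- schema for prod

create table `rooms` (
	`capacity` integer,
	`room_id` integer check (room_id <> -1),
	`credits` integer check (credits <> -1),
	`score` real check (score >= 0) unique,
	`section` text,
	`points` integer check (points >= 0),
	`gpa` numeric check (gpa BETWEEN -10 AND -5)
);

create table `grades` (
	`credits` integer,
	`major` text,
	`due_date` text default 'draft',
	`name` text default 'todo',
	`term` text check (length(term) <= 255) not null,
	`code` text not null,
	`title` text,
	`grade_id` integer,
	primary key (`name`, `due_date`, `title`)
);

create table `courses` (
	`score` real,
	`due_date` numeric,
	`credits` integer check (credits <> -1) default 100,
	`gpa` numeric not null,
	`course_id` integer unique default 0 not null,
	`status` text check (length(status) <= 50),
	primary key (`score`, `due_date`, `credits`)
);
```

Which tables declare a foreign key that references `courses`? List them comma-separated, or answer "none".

No REFERENCES clause anywhere in the schema names courses.

none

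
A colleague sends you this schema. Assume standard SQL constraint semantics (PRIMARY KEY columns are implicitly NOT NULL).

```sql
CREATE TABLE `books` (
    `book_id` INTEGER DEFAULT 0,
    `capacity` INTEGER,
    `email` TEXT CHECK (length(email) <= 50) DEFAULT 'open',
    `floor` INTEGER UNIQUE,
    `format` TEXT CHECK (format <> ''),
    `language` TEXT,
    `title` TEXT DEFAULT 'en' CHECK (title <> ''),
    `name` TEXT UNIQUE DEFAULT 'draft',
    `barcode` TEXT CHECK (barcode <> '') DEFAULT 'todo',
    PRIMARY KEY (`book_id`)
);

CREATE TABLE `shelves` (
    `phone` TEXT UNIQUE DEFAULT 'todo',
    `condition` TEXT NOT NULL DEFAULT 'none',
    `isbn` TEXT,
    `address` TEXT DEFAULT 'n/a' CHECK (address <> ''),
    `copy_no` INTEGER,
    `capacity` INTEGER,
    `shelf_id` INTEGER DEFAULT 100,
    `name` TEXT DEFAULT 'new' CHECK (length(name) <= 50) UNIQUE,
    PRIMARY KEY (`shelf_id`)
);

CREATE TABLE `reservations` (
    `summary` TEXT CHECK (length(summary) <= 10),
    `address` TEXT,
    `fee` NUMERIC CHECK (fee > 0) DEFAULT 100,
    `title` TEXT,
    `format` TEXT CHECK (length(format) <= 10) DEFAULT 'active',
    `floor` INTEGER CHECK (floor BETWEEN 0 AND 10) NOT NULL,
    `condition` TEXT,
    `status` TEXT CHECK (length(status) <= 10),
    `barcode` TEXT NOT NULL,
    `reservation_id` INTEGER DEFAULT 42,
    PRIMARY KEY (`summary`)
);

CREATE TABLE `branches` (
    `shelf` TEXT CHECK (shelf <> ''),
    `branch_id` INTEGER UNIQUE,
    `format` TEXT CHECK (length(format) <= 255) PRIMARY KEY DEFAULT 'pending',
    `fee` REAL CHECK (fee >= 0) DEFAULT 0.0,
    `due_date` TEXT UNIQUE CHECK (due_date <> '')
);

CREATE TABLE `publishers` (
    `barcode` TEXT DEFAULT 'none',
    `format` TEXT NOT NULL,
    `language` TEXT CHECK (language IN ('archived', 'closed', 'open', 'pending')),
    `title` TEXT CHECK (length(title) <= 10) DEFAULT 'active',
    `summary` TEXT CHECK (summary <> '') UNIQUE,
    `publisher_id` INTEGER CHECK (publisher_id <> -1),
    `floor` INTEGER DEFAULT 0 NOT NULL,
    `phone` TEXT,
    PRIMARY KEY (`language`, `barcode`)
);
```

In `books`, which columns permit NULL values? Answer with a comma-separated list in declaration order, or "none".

- book_id: part of the PRIMARY KEY, which implies NOT NULL → not nullable.
- capacity: no NOT NULL constraint applies → nullable.
- email: CHECK does not forbid NULL (a CHECK constraint passes when its expression is NULL) → nullable.
- floor: UNIQUE does not imply NOT NULL → nullable.
- format: CHECK does not forbid NULL (a CHECK constraint passes when its expression is NULL) → nullable.
- language: no NOT NULL constraint applies → nullable.
- title: CHECK does not forbid NULL (a CHECK constraint passes when its expression is NULL) → nullable.
- name: UNIQUE does not imply NOT NULL → nullable.
- barcode: CHECK does not forbid NULL (a CHECK constraint passes when its expression is NULL) → nullable.

capacity, email, floor, format, language, title, name, barcode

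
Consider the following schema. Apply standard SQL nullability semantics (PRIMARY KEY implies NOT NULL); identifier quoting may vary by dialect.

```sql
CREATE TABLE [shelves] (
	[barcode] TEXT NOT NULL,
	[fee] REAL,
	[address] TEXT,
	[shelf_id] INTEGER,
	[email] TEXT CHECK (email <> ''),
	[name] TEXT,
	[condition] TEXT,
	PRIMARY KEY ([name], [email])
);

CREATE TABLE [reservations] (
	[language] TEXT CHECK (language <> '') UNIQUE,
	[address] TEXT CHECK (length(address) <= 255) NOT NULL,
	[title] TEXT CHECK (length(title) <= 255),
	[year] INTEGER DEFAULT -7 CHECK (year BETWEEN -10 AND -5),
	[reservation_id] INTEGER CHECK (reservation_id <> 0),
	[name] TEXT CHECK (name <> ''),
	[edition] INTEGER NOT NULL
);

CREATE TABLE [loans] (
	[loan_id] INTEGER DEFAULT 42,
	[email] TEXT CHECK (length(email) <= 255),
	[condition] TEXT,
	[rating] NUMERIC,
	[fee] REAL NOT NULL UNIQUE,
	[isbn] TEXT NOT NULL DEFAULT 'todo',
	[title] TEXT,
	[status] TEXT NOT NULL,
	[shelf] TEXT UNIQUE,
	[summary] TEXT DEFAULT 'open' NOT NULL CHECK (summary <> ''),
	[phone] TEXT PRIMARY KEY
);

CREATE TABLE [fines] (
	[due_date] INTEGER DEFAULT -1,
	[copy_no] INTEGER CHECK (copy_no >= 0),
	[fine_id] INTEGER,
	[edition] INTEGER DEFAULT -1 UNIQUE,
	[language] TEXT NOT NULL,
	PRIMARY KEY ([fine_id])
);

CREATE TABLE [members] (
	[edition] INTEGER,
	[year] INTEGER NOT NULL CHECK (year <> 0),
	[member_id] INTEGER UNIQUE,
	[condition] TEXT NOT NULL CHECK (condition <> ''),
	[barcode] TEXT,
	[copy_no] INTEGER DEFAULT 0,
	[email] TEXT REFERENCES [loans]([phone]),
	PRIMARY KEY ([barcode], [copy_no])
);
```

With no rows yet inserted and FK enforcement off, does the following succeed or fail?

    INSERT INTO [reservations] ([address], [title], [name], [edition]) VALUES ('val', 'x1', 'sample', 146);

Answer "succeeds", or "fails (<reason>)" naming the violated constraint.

NOT NULL columns: address is supplied; edition is supplied.
CHECK constraints: 'val' satisfies (length(address) <= 255); 'x1' satisfies (length(title) <= 255); 'sample' satisfies (name <> '').
No constraint is violated.

succeeds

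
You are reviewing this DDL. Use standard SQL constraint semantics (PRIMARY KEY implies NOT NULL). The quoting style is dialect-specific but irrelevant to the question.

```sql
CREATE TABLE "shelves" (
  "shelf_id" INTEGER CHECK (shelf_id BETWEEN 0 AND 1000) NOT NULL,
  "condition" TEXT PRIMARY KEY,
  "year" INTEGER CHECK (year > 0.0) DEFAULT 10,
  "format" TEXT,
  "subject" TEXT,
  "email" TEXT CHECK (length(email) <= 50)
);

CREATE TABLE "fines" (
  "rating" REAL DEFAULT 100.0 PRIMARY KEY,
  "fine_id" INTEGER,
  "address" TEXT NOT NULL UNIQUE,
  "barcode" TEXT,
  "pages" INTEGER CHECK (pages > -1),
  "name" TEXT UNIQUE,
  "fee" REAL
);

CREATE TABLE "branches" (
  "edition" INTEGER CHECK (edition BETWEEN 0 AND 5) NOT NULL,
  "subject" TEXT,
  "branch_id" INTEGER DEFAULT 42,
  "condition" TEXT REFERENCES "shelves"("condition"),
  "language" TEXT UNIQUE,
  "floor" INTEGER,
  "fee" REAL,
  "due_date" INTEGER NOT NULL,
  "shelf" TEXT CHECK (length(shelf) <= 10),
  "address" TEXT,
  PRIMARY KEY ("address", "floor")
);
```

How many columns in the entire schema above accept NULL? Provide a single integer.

shelves: 4 nullable (year, format, subject, email — PK (condition) and explicit NOT NULL columns excluded).
fines: 5 nullable (fine_id, barcode, pages, name, fee — PK (rating) and explicit NOT NULL columns excluded).
branches: 6 nullable (subject, branch_id, condition, language, fee, shelf — PK (address, floor) and explicit NOT NULL columns excluded).
Total: 4 + 5 + 6 = 15.

15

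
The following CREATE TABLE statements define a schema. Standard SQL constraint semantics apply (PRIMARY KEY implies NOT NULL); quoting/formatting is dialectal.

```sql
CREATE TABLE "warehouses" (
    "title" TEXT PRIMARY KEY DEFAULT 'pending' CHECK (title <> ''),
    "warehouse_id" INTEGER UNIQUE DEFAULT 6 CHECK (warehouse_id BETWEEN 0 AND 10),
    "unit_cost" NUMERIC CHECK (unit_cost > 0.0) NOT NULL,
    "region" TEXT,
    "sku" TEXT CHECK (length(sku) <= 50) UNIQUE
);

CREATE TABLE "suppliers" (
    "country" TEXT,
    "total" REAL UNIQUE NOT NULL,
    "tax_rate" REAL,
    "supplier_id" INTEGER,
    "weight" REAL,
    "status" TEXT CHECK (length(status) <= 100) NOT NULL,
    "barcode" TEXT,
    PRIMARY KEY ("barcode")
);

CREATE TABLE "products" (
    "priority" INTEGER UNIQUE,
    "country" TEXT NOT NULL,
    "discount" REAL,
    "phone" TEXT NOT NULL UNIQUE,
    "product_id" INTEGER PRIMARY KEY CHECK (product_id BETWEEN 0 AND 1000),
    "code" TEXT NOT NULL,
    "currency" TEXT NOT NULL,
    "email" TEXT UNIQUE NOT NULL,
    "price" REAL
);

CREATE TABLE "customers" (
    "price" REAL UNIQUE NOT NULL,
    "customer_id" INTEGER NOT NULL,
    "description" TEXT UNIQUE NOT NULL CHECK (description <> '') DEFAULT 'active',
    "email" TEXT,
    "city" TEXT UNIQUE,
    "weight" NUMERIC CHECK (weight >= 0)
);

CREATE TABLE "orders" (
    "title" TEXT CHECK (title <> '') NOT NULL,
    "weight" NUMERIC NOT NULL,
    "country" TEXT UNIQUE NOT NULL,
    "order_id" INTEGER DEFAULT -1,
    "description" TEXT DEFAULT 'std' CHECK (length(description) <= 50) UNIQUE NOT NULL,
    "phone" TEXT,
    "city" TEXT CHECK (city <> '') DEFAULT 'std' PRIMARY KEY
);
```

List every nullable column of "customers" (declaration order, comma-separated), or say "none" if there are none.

- price: declared NOT NULL → not nullable.
- customer_id: declared NOT NULL → not nullable.
- description: declared NOT NULL → not nullable.
- email: no NOT NULL constraint applies → nullable.
- city: UNIQUE does not imply NOT NULL → nullable.
- weight: CHECK does not forbid NULL (a CHECK constraint passes when its expression is NULL) → nullable.

email, city, weight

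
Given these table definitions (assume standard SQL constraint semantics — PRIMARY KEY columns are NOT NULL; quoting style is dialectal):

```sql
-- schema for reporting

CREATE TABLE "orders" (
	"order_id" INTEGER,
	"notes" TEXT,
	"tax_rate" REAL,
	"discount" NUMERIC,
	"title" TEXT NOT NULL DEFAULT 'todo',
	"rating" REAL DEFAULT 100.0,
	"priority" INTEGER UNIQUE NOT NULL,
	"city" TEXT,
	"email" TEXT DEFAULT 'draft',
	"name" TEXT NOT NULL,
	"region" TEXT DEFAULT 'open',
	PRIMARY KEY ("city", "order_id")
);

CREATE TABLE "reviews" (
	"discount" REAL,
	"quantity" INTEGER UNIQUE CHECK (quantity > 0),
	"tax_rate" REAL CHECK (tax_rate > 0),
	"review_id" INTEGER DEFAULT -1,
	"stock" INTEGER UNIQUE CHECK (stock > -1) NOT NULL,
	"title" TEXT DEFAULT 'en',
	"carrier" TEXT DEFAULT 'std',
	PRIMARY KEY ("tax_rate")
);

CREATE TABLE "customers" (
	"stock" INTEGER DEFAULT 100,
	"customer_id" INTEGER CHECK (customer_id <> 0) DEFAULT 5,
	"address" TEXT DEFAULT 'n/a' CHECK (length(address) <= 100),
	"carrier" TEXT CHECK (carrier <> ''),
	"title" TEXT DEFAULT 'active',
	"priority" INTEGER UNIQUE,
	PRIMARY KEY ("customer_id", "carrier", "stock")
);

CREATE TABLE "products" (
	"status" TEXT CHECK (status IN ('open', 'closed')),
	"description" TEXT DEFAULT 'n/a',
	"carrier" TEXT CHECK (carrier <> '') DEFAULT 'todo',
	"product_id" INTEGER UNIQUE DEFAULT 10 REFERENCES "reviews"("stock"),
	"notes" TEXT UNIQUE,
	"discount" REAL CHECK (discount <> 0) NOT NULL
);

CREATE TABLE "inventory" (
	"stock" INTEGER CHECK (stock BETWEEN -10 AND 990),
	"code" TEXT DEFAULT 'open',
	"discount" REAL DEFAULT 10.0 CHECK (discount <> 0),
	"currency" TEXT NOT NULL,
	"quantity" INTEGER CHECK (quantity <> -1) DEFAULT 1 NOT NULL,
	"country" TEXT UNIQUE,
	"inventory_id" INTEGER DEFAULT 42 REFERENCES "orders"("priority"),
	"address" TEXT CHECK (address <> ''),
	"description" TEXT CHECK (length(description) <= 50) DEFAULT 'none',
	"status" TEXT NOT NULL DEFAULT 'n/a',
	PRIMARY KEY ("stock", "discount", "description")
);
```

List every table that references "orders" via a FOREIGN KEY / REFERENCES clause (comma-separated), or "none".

inventory

- inventory.inventory_id references orders(priority).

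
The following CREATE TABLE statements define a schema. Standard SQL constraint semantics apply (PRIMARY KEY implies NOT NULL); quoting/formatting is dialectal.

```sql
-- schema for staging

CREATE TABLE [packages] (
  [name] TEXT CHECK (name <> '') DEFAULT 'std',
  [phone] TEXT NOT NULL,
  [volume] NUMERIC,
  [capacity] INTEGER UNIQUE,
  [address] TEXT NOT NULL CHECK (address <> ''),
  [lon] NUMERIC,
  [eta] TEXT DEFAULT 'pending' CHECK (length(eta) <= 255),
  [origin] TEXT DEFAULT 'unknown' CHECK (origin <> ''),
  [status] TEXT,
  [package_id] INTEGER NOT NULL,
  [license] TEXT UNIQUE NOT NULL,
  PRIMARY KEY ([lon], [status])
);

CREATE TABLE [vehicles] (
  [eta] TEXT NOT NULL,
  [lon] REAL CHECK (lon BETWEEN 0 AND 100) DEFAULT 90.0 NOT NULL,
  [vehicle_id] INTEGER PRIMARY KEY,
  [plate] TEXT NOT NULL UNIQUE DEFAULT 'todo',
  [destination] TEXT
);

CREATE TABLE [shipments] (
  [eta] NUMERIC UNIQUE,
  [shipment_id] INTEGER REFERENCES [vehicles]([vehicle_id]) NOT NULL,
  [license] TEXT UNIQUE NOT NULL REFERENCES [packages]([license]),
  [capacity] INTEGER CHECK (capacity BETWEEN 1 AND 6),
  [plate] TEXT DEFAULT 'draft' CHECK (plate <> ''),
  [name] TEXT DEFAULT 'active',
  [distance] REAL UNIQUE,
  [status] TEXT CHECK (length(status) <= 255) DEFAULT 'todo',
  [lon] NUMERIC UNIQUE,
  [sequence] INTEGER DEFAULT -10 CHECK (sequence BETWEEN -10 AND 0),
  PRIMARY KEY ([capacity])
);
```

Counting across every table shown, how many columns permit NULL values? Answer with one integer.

13

packages: 5 nullable (name, volume, capacity, eta, origin — PK (lon, status) and explicit NOT NULL columns excluded).
vehicles: 1 nullable (destination — PK (vehicle_id) and explicit NOT NULL columns excluded).
shipments: 7 nullable (eta, plate, name, distance, status, lon, sequence — PK (capacity) and explicit NOT NULL columns excluded).
Total: 5 + 1 + 7 = 13.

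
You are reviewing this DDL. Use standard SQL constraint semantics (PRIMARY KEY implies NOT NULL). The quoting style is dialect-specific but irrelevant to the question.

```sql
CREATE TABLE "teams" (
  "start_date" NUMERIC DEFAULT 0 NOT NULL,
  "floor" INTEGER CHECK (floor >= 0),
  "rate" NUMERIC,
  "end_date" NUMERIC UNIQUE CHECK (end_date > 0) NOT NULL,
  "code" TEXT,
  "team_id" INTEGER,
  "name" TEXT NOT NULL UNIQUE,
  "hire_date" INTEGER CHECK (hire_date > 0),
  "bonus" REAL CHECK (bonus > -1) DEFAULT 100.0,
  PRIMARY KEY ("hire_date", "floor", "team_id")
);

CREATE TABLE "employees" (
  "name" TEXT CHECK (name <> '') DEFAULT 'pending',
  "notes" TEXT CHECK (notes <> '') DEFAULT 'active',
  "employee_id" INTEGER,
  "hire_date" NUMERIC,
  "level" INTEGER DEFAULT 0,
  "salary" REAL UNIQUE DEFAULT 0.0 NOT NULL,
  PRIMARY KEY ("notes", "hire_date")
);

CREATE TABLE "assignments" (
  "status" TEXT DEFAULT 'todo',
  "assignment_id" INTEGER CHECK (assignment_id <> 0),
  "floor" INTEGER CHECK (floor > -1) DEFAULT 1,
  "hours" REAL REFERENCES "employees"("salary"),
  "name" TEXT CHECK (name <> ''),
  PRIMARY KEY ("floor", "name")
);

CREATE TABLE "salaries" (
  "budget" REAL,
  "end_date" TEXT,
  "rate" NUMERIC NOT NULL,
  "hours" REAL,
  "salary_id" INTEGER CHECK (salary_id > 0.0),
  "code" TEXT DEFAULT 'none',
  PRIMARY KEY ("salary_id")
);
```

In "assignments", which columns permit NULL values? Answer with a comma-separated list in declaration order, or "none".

status, assignment_id, hours

- status: DEFAULT only fills an omitted column; an explicit NULL is still allowed → nullable.
- assignment_id: CHECK does not forbid NULL (a CHECK constraint passes when its expression is NULL) → nullable.
- floor: part of the PRIMARY KEY, which implies NOT NULL → not nullable.
- hours: a foreign key column may be NULL unless separately constrained → nullable.
- name: part of the PRIMARY KEY, which implies NOT NULL → not nullable.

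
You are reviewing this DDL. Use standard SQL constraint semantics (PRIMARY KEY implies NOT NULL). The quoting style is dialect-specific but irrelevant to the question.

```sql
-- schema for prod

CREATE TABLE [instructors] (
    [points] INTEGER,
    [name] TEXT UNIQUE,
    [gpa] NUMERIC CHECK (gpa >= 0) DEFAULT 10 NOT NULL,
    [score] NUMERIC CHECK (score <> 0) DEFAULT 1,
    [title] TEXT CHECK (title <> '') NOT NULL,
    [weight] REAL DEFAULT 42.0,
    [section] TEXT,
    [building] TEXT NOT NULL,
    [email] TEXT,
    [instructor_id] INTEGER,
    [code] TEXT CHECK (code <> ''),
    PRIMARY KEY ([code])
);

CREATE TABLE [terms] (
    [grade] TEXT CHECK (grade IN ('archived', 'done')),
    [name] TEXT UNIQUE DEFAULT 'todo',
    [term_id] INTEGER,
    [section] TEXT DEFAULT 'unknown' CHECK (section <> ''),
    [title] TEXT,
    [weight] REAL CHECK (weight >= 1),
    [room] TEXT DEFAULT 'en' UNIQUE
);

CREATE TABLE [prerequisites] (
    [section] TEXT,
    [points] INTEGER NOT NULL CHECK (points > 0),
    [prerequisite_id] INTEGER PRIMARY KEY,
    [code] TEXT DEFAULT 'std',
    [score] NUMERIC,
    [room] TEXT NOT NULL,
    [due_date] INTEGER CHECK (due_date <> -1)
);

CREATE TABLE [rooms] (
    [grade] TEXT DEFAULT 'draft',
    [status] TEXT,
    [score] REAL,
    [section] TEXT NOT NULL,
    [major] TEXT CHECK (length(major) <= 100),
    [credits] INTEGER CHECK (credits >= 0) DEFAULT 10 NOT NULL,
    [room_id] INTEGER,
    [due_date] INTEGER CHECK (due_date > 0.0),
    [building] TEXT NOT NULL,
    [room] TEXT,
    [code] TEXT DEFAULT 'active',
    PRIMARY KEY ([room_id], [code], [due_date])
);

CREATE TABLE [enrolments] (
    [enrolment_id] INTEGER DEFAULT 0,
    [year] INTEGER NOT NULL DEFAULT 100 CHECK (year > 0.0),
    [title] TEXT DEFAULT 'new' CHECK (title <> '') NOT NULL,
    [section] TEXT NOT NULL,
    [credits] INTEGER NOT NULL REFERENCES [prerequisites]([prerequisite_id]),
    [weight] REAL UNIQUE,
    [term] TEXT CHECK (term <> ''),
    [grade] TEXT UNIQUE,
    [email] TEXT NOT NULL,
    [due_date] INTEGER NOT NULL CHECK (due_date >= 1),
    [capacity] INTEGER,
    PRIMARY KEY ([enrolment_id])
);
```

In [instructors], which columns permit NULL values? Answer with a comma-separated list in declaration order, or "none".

points, name, score, weight, section, email, instructor_id

- points: no NOT NULL constraint applies → nullable.
- name: UNIQUE does not imply NOT NULL → nullable.
- gpa: declared NOT NULL → not nullable.
- score: CHECK does not forbid NULL (a CHECK constraint passes when its expression is NULL) → nullable.
- title: declared NOT NULL → not nullable.
- weight: DEFAULT only fills an omitted column; an explicit NULL is still allowed → nullable.
- section: no NOT NULL constraint applies → nullable.
- building: declared NOT NULL → not nullable.
- email: no NOT NULL constraint applies → nullable.
- instructor_id: no NOT NULL constraint applies → nullable.
- code: part of the PRIMARY KEY, which implies NOT NULL → not nullable.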